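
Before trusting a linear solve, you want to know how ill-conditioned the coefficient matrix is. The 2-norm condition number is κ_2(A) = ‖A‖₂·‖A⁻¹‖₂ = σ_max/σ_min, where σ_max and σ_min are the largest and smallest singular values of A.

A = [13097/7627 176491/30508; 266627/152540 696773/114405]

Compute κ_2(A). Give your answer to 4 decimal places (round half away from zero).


AᵀA = [166114769/27667600 106760164/5187675; 106760164/5187675 17570063329/249008400]; tr = 381301925/4980168, det = 19140625/159365376
solving λ² − 381301925/4980168·λ + 19140625/159365376 = 0 gives λ = 1225/16, 15625/9960336
κ_2(A) = √(λ_max/λ_min) = √((1225/16) / (15625/9960336)) = 220.9200

220.9200


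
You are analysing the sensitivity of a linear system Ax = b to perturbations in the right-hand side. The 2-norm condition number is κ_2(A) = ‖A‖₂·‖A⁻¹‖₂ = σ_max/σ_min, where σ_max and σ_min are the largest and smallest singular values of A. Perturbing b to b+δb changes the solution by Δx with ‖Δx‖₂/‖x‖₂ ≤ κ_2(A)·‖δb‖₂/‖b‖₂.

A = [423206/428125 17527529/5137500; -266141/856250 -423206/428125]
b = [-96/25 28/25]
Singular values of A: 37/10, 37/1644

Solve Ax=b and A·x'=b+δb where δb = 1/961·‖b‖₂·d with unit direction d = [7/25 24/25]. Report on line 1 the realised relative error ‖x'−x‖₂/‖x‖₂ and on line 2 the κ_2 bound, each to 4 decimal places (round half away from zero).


0.1711
0.1711

from the listed singular values, σ₁ = 37/10, σ_n = 37/1644
condition number: (37/10) ÷ (37/1644) = 164.4000
perturbation bound = 164.4000·1/961 = 0.1711
solve Ax = b  →  x = [-0.3027 -1.0378]
2-norm of b is 4.0000; of x, 1.0811
with δb = [0.0012 0.0040], A·Δx = δb → ‖Δx‖ = 0.1849
relative error = 0.1711
so the bound is sharp here: realised error equals the bound


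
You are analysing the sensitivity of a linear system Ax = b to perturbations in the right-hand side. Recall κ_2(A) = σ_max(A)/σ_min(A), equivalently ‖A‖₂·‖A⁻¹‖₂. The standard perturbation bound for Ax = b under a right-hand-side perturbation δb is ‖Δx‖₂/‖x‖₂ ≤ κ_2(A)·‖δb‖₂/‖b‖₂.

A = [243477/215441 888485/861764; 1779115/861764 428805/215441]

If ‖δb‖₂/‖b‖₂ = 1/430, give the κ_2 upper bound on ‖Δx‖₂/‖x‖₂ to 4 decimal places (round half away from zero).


form AᵀA = [14234418601/2569678864 847075320/160604929; 847075320/160604929 12911367625/2569678864] with trace 16138993/1527752 and determinant 714025/48888064
solving λ² − 16138993/1527752·λ + 714025/48888064 = 0 gives λ = 169/16, 4225/3055504
κ = σ_max/σ_min = (13/4)/(65/1748) = 87.4000
worst-case relative error ≤ 87.4000 × 1/430 = 0.2033

0.2033


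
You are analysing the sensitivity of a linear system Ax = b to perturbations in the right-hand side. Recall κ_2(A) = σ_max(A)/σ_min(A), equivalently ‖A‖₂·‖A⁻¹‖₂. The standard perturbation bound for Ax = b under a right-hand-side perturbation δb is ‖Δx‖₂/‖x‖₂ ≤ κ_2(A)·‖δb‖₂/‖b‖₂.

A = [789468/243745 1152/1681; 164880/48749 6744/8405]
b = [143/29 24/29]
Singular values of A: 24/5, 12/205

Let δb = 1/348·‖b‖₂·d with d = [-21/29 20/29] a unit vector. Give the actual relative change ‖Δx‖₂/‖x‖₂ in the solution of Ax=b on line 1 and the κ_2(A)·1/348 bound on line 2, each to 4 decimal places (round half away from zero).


0.0048
0.2356

from the listed singular values, σ₁ = 24/5, σ_n = 12/205
κ_2(A) = (24/5) / (12/205) = 82.0000
worst-case relative error ≤ 82.0000 × 1/348 = 0.2356
solve Ax = b  →  x = [12.0630 -49.8171]
‖b‖₂ = 5.0000 and ‖x‖₂ = 51.2568
re-solving with b+δb shifts x by Δx of norm 0.2455
realised ‖Δx‖/‖x‖ = 0.0048
so the bound overstates the realised error by a factor of ≈ 49.2065 (computed from the unrounded values)


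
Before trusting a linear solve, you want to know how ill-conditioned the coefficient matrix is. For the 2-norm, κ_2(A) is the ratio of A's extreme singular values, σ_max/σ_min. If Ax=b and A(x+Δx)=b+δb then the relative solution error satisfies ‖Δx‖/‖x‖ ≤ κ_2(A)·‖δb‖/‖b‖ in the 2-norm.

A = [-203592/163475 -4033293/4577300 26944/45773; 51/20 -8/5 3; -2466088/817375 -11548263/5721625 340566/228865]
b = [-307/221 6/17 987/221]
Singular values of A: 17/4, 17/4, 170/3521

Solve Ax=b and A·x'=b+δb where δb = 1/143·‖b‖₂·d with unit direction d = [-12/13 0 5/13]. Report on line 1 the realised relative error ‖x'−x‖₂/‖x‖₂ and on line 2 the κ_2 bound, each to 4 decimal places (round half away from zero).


0.0109
0.6156

from the listed singular values, σ₁ = 17/4, σ_n = 170/3521
κ = σ_max/σ_min = (17/4)/(170/3521) = 88.0250
perturbation bound = 88.0250·1/143 = 0.6156
solve Ax = b  →  x = [-14.5169 47.2512 37.6576]
‖b‖₂ = 4.6904 and ‖x‖₂ = 62.1411
δb = ε·‖b‖·d = [-0.0303 0.0000 0.0126]; solving A·Δx = δb gives ‖Δx‖ = 0.6793
realised ‖Δx‖/‖x‖ = 0.0109
tightness: 0.0109 against a bound of 0.6156 (unrounded ratio ≈ 0.0178)


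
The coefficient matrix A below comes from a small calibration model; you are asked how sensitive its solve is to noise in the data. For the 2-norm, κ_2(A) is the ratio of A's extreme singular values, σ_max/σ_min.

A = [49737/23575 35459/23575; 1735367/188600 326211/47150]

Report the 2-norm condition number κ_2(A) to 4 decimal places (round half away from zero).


form AᵀA = [377135021/4232000 70709553/1058000; 70709553/1058000 13259129/264500] with trace 117856217/846400 and determinant 12117361/21160000
eigenvalues of AᵀA: λ = (tr ± √(tr²−4·det))/2 = 3481/25, 3481/846400
κ = σ_max/σ_min = (59/5)/(59/920) = 184.0000

184.0000


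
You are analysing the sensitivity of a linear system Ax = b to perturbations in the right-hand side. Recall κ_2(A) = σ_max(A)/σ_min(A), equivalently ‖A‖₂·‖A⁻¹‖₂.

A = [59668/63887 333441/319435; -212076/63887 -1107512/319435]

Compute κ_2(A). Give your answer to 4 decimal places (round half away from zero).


form AᵀA = [48536500000/4081548769 50954494500/4081548769; 50954494500/4081548769 53510629225/4081548769] with trace 121340225/4853209 and determinant 250000/4853209
solving λ² − 121340225/4853209·λ + 250000/4853209 = 0 gives λ = 25, 10000/4853209
κ = σ_max/σ_min = 5/(100/2203) = 110.1500

110.1500


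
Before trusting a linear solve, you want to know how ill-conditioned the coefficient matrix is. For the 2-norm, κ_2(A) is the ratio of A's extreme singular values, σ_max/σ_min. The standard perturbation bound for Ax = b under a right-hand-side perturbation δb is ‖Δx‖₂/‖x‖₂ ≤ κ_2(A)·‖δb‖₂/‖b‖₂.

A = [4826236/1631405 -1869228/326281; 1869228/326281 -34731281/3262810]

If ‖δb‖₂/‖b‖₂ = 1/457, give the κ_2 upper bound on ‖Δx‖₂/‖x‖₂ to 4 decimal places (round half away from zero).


AᵀA = [382847359264/9209281225 -143535214278/1841856245; -143535214278/1841856245 5382917686849/36837124900]; tr = 4784987629/25492820, det = 1409101444/796650625
char-poly roots: 18769/100 and 300304/31866025
σ_max=√(18769/100)=(137/10), σ_min=√(300304/31866025)=(548/5645) → κ = 141.1250
bound on ‖Δx‖/‖x‖: κ·ε = 141.1250·1/457 = 0.3088

0.3088


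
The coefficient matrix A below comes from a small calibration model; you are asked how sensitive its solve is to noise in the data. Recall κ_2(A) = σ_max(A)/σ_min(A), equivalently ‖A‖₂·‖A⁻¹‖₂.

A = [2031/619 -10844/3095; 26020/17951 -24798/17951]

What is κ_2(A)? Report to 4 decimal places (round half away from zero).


M = AᵀA = [4146132601/322238401 -21748541724/1611192005; -21748541724/1611192005 114268674676/8055960025]. tr(M)=259122461/9579025, det(M)=114244/383161
solving λ² − 259122461/9579025·λ + 114244/383161 = 0 gives λ = 676/25, 4225/383161
σ_max=√(676/25)=(26/5), σ_min=√(4225/383161)=(65/619) → κ = 49.5200

49.5200


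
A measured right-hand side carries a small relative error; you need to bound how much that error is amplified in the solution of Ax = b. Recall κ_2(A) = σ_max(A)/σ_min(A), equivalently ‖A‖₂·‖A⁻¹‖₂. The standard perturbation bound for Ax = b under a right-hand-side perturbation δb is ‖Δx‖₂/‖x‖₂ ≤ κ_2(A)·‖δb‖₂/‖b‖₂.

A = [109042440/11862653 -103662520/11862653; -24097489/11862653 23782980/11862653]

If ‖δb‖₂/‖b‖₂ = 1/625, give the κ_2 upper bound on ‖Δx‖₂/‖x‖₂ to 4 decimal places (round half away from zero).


0.3991

AᵀA = [7418764245841/83713584889 -7065273180420/83713584889; -7065273180420/83713584889 6729059006800/83713584889]; tr = 16822619801/99540529, det = 45697600/99540529
λ_max, λ_min = (16822619801/99540529 ± √282982341915885158001/9908316913599841)/2 = 169, 270400/99540529
κ = σ_max/σ_min = 13/(520/9977) = 249.4250
bound on ‖Δx‖/‖x‖: κ·ε = 249.4250·1/625 = 0.3991


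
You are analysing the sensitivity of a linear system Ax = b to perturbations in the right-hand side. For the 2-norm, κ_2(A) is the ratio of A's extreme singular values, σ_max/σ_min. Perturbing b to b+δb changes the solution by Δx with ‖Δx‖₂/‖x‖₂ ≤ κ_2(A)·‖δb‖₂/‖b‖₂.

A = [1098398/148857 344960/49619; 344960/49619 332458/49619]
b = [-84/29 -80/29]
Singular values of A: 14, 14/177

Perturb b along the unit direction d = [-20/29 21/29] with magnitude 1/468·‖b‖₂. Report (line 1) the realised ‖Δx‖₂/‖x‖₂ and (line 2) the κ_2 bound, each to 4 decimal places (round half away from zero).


0.3782
0.3782

largest singular value 14, smallest 14/177
κ_2(A) = 14 / (14/177) = 177.0000
bound on ‖Δx‖/‖x‖: κ·ε = 177.0000·1/468 = 0.3782
solve Ax = b  →  x = [-0.2069 -0.1970]
2-norm of b is 4.0000; of x, 0.2857
Δx = A⁻¹·δb where δb = 1/468·4.0000·d; ‖Δx‖ = 0.1081
relative error = 0.3782
so the bound is sharp here: realised error equals the bound


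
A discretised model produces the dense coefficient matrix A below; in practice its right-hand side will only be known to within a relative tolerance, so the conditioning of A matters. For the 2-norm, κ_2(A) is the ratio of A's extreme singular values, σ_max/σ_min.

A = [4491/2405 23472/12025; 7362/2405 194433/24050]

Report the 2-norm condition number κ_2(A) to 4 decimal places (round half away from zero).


AᵀA = [228825/17797 505305/17797; 505305/17797 4924053/71188]; tr = 449181/5476, det = 455625/5476
char-poly roots: 81 and 5625/5476
κ = σ_max/σ_min = 9/(75/74) = 8.8800

8.8800


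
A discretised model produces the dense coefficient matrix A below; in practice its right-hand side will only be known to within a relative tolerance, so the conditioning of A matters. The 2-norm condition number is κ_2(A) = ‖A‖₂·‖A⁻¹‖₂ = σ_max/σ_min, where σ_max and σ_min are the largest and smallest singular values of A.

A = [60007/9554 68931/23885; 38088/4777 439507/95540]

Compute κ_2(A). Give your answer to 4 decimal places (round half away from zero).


22.4800

M = AᵀA = [9403623025/91278916 2501262765/45639458; 2501262765/45639458 10767605089/365115664]. tr(M)=167412101/1263376, det(M)=174900625/5053504
eigenvalues of AᵀA: λ = (tr ± √(tr²−4·det))/2 = 529/4, 330625/1263376
σ_max=√(529/4)=(23/2), σ_min=√(330625/1263376)=(575/1124) → κ = 22.4800


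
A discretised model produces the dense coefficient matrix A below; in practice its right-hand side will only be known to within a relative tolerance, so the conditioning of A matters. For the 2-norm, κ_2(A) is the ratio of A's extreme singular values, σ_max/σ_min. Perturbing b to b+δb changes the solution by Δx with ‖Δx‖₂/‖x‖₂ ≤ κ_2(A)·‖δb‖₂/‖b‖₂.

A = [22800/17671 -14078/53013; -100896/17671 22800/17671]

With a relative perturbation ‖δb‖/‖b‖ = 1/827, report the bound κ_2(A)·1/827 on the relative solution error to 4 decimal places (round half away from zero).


0.2932

AᵀA = [260971776/7616201 -58717600/7616201; -58717600/7616201 118945124/68545809]; tr = 60187588/1671849, det = 4096/185761
char-poly roots: 36 and 1024/1671849
κ = σ_max/σ_min = 6/(32/1293) = 242.4375
perturbation bound = 242.4375·1/827 = 0.2932


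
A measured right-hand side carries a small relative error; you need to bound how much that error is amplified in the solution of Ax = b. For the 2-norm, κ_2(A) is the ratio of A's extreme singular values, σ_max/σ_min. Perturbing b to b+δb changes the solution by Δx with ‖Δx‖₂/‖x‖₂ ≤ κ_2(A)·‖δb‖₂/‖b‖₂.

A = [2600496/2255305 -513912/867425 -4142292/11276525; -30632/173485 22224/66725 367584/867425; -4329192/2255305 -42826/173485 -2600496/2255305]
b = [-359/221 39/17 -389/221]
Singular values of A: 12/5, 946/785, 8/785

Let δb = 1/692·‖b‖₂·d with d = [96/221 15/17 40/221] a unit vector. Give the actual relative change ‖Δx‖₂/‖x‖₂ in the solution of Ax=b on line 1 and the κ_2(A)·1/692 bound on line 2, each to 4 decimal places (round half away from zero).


0.0048
0.3403

σ_max = 12/5, σ_min = 8/785
condition number: (12/5) ÷ (8/785) = 235.5000
worst-case relative error ≤ 235.5000 × 1/692 = 0.3403
solve Ax = b  →  x = [-23.0256 -77.0063 56.3448]
2-norm of b is 3.3166; of x, 98.1575
with δb = [0.0021 0.0042 0.0009], A·Δx = δb → ‖Δx‖ = 0.4703
relative error = 0.0048
realised/bound (from unrounded values) ≈ 0.0141


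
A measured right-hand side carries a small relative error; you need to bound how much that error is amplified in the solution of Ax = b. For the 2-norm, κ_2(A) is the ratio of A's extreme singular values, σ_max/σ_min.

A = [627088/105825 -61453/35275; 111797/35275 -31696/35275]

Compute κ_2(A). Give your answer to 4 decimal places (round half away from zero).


249.0000

AᵀA = [13999349/310005 -1361024/103335; -1361024/103335 132349/34445]; tr = 3038098/62001, det = 2401/62001
λ_max, λ_min = (3038098/62001 ± √9229444000000/3844124001)/2 = 49, 49/62001
so κ_2 = √(49 / (49/62001)) = 249.0000


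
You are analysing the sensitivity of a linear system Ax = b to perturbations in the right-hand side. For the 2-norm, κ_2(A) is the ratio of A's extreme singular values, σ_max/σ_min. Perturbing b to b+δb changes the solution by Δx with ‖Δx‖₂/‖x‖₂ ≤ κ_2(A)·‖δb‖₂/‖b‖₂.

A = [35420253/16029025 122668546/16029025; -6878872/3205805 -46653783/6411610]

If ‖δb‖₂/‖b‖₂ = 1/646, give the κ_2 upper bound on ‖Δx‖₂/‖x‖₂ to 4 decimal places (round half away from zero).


M = AᵀA = [2898414176449/305504925625 9936407198718/305504925625; 9936407198718/305504925625 136271908937329/1222019702500]. tr(M)=236584905029/1955231524, det(M)=228765625/1955231524
char-poly roots: 121 and 1890625/1955231524
σ_max=√121=11, σ_min=√(1890625/1955231524)=(1375/44218) → κ = 353.7440
κ_2(A)·‖δb‖/‖b‖ = 0.5476

0.5476


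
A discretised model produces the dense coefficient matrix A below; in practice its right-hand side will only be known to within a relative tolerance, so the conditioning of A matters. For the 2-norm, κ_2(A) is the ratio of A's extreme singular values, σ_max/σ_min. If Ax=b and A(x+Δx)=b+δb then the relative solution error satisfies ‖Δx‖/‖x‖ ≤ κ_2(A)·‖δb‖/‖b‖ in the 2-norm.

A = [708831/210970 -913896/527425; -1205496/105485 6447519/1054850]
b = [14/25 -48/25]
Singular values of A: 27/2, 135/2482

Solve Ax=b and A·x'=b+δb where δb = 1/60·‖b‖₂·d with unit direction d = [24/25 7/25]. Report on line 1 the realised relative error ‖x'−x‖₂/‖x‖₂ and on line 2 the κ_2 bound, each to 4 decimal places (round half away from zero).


σ_max = 27/2, σ_min = 135/2482
κ = σ_max/σ_min = (27/2)/(135/2482) = 248.2000
worst-case relative error ≤ 248.2000 × 1/60 = 4.1367
solve Ax = b  →  x = [0.1307 -0.0697]
‖b‖₂ = 2.0000 and ‖x‖₂ = 0.1481
with δb = [0.0320 0.0093], A·Δx = δb → ‖Δx‖ = 0.6128
relative error = 4.1367
realised/bound = 1 exactly: the bound is attained for this b and d

4.1367
4.1367


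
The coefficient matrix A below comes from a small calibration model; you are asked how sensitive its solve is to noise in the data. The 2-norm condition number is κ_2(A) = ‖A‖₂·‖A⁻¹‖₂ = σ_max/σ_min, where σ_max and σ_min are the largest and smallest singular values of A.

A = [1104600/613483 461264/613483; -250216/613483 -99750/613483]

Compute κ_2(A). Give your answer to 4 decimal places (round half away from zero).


287.7500

AᵀA = [763086976/223891369 317948400/223891369; 317948400/223891369 132489316/223891369]; tr = 5299268/1324801, det = 256/1324801
solving λ² − 5299268/1324801·λ + 256/1324801 = 0 gives λ = 4, 64/1324801
σ_max=√4=2, σ_min=√(64/1324801)=(8/1151) → κ = 287.7500


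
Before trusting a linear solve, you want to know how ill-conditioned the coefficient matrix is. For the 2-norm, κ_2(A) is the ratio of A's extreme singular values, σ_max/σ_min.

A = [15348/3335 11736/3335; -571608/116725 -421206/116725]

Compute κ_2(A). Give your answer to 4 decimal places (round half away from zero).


112.7000

M = AᵀA = [731626704/16200625 548652528/16200625; 548652528/16200625 411579396/16200625]. tr(M)=45728244/648025, det(M)=5184/13225
eigenvalues of AᵀA: λ = (tr ± √(tr²−4·det))/2 = 1764/25, 144/25921
so κ_2 = √((1764/25) / (144/25921)) = 112.7000


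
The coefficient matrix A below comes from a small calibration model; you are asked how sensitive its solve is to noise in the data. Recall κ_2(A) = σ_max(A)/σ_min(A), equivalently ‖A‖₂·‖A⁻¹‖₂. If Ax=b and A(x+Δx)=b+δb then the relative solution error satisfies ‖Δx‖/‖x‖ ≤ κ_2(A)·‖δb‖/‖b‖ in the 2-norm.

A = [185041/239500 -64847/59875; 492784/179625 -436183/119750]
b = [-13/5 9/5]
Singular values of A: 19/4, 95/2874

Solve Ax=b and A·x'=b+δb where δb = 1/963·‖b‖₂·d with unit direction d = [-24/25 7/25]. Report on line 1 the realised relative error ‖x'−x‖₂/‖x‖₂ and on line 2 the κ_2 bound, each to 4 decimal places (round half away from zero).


from the listed singular values, σ₁ = 19/4, σ_n = 95/2874
condition number: (19/4) ÷ (95/2874) = 143.7000
bound on ‖Δx‖/‖x‖: κ·ε = 143.7000·1/963 = 0.1492
solve Ax = b  →  x = [72.7326 54.2863]
‖b‖ = 3.1623, ‖x‖ = 90.7581
re-solving with b+δb shifts x by Δx of norm 0.0993
dividing the unrounded norms, ‖Δx‖/‖x‖ = 0.0011
realised/bound (from unrounded values) ≈ 0.0073

0.0011
0.1492


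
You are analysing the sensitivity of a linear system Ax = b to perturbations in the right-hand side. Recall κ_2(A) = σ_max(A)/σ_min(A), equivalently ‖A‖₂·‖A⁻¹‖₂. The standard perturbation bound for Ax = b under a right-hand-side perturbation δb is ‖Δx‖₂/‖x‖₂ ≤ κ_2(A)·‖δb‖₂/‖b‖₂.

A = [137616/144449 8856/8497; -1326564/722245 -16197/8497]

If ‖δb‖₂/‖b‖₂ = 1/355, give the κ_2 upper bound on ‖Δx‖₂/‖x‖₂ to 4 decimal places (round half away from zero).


0.2579

form AᵀA = [7727426064/1804975225 1622352564/360995045; 1622352564/360995045 340771545/72199009] with trace 19318329/2146225 and determinant 20736/2146225
char-poly roots: 9 and 2304/2146225
κ = σ_max/σ_min = 3/(48/1465) = 91.5625
worst-case relative error ≤ 91.5625 × 1/355 = 0.2579


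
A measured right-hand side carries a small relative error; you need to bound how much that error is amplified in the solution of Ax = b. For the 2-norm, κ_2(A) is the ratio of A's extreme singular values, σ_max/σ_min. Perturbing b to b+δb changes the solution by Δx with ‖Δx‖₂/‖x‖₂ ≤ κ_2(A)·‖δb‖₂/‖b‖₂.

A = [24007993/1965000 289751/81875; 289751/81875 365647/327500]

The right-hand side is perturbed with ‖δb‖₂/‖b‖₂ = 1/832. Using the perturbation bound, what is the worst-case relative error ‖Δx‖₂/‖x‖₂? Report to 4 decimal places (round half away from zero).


0.1889

AᵀA = [999587484289/6177960000 12147231173/257415000; 12147231173/257415000 2363180801/171610000]; tr = 1735459189/9884736, det = 197262025/158155776
solving λ² − 1735459189/9884736·λ + 197262025/158155776 = 0 gives λ = 2809/16, 70225/9884736
κ = σ_max/σ_min = (53/4)/(265/3144) = 157.2000
worst-case relative error ≤ 157.2000 × 1/832 = 0.1889


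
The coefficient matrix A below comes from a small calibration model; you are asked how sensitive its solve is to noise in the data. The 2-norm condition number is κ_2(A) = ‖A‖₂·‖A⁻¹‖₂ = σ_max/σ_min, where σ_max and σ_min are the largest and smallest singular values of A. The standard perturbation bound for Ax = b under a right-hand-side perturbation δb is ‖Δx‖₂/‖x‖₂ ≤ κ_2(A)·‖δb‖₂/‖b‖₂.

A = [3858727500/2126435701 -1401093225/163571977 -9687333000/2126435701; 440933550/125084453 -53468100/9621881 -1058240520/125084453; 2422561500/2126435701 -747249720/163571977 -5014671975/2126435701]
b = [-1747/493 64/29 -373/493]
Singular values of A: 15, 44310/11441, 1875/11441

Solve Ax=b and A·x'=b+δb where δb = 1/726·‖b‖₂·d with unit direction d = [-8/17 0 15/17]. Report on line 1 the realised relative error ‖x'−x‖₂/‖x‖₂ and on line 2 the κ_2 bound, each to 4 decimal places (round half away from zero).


0.0058
0.1261

σ_max = 15, σ_min = 1875/11441
condition number: 15 ÷ (1875/11441) = 91.5280
perturbation bound = 91.5280·1/726 = 0.1261
solve Ax = b  →  x = [5.9025 0.7606 1.6989]
‖b‖₂ = 4.2426 and ‖x‖₂ = 6.1890
δb = ε·‖b‖·d = [-0.0028 0.0000 0.0052]; solving A·Δx = δb gives ‖Δx‖ = 0.0357
realised ‖Δx‖/‖x‖ = 0.0058
realised/bound (from unrounded values) ≈ 0.0457


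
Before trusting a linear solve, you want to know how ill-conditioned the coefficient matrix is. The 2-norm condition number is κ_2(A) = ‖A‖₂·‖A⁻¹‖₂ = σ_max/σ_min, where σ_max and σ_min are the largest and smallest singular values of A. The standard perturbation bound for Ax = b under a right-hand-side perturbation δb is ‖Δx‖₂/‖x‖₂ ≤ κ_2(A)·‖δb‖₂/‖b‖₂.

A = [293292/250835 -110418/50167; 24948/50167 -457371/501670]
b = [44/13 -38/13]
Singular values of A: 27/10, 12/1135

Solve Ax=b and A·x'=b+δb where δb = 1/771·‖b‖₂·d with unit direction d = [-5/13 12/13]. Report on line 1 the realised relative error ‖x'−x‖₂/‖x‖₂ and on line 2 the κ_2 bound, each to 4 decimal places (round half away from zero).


0.0015
0.3312

from the listed singular values, σ₁ = 27/10, σ_n = 12/1135
κ = σ_max/σ_min = (27/10)/(12/1135) = 255.3750
bound on ‖Δx‖/‖x‖: κ·ε = 255.3750·1/771 = 0.3312
solve Ax = b  →  x = [-333.4749 -178.6928]
‖b‖₂ = 4.4721 and ‖x‖₂ = 378.3341
re-solving with b+δb shifts x by Δx of norm 0.5486
relative error = 0.0015
tightness: 0.0015 against a bound of 0.3312 (unrounded ratio ≈ 0.0044)


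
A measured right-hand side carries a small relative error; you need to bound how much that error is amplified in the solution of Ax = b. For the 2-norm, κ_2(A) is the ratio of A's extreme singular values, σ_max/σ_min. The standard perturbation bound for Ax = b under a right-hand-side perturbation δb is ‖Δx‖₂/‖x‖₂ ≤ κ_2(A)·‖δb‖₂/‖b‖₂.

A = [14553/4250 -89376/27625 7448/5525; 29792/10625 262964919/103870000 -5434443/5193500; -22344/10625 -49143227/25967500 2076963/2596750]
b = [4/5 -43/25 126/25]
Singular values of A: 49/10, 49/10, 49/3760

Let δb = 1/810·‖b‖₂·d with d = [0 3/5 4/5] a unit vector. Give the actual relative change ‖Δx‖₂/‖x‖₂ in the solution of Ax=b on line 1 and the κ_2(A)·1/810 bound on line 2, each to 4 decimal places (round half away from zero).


0.0022
0.4642

largest singular value 49/10, smallest 49/3760
κ_2(A) = (49/10) / (49/3760) = 376.0000
κ_2(A)·‖δb‖/‖b‖ = 0.4642
solve Ax = b  →  x = [-0.5282 87.8530 212.7823]
‖b‖₂ = 5.3852 and ‖x‖₂ = 230.2059
with δb = [0.0000 0.0040 0.0053], A·Δx = δb → ‖Δx‖ = 0.5102
dividing the unrounded norms, ‖Δx‖/‖x‖ = 0.0022
realised/bound (from unrounded values) ≈ 0.0048


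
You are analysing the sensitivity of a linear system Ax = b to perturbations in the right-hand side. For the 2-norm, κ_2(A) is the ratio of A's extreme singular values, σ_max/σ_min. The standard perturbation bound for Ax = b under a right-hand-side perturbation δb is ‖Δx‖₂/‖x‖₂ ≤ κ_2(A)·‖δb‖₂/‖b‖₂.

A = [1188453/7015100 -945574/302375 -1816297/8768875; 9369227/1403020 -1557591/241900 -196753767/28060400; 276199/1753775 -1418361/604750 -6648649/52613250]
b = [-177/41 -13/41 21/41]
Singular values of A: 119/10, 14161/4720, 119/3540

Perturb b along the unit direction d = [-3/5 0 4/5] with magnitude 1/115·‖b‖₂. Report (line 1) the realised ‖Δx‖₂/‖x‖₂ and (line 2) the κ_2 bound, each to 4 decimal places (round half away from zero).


largest singular value 119/10, smallest 119/3540
condition number: (119/10) ÷ (119/3540) = 354.0000
bound on ‖Δx‖/‖x‖: κ·ε = 354.0000·1/115 = 3.0783
solve Ax = b  →  x = [64.9921 0.8504 61.1616]
‖b‖₂ = 4.3589 and ‖x‖₂ = 89.2493
δb = ε·‖b‖·d = [-0.0227 0.0000 0.0303]; solving A·Δx = δb gives ‖Δx‖ = 1.1275
relative error = 0.0126
realised/bound (from unrounded values) ≈ 0.0041

0.0126
3.0783


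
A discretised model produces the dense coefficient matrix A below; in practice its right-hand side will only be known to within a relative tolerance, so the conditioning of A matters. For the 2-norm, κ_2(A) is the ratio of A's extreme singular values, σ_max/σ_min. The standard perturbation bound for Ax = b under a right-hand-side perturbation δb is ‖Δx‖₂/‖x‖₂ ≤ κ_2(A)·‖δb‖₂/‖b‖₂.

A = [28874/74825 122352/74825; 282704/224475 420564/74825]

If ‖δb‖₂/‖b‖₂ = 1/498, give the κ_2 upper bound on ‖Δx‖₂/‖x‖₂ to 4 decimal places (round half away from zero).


AᵀA = [139879876/80622441 69063200/8958049; 69063200/8958049 306950544/8958049]; tr = 1726612/47961, det = 64/5329
char-poly roots: 36 and 16/47961
κ_2(A) = √(λ_max/λ_min) = √(36 / (16/47961)) = 328.5000
κ_2(A)·‖δb‖/‖b‖ = 0.6596

0.6596


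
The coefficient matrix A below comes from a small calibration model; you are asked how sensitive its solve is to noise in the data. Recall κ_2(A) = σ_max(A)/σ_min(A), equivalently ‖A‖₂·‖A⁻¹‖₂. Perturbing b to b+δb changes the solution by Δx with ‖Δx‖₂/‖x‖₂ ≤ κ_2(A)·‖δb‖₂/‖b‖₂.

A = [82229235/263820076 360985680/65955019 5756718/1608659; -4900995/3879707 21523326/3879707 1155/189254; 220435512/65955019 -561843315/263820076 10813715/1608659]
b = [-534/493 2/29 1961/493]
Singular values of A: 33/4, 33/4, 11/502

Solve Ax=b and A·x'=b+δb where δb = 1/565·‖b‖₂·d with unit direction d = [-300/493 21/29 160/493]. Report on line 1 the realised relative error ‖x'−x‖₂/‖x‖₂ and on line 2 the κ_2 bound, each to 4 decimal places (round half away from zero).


σ_max = 33/4, σ_min = 11/502
κ_2(A) = (33/4) / (11/502) = 376.5000
bound on ‖Δx‖/‖x‖: κ·ε = 376.5000·1/565 = 0.6664
solve Ax = b  →  x = [-82.0072 -18.7001 35.4406]
‖b‖₂ = 4.1231 and ‖x‖₂ = 91.2738
Δx = A⁻¹·δb where δb = 1/565·4.1231·d; ‖Δx‖ = 0.3330
realised ‖Δx‖/‖x‖ = 0.0036
so the bound overstates the realised error by a factor of ≈ 182.6314 (computed from the unrounded values)

0.0036
0.6664


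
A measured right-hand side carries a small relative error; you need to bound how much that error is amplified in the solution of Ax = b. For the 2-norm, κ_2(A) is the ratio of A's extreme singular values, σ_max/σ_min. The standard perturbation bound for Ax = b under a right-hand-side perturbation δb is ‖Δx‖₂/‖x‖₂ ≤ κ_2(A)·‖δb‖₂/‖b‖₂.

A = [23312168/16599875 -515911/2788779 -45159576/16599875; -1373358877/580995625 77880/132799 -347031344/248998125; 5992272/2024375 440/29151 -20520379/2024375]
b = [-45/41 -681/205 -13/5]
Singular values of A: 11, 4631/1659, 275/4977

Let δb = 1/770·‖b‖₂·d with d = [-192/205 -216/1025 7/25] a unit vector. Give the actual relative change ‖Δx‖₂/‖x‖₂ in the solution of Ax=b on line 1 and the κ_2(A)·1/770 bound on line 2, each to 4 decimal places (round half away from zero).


0.0057
0.2585

σ_max = 11, σ_min = 275/4977
κ = σ_max/σ_min = 11/(275/4977) = 199.0800
bound on ‖Δx‖/‖x‖: κ·ε = 199.0800·1/770 = 0.2585
solve Ax = b  →  x = [4.7441 17.4208 1.6678]
2-norm of b is 4.3589; of x, 18.1321
δb = ε·‖b‖·d = [-0.0053 -0.0012 0.0016]; solving A·Δx = δb gives ‖Δx‖ = 0.1025
realised ‖Δx‖/‖x‖ = 0.0057
so the bound overstates the realised error by a factor of ≈ 45.7577 (computed from the unrounded values)


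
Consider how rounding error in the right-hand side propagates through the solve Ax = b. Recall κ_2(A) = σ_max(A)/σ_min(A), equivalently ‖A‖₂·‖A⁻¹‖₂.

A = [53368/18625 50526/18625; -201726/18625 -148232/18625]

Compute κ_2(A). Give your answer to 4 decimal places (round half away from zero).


AᵀA = [69666436/555025 52157952/555025; 52157952/555025 39240964/555025]; tr = 4356296/22201, det = 960400/22201
solving λ² − 4356296/22201·λ + 960400/22201 = 0 gives λ = 196, 4900/22201
so κ_2 = √(196 / (4900/22201)) = 29.8000

29.8000


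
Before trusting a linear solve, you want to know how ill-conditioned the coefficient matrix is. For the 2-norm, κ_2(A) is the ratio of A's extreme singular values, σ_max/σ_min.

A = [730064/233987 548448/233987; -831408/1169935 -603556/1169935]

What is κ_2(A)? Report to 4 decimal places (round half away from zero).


form AᵀA = [8337938944/814246225 6253334208/814246225; 6253334208/814246225 4690160656/814246225] with trace 521123984/32569849 and determinant 102400/32569849
λ_max, λ_min = (521123984/32569849 ± √271556866089881856/1060795063882801)/2 = 16, 6400/32569849
σ_max=√16=4, σ_min=√(6400/32569849)=(80/5707) → κ = 285.3500

285.3500


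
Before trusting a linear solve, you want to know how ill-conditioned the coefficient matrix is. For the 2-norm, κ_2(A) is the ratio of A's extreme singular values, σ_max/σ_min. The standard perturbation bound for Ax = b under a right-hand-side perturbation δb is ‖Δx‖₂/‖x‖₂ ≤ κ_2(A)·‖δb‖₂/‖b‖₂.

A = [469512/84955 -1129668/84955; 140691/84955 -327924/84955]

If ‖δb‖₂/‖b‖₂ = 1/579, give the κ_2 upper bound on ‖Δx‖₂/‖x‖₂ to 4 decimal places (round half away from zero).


form AᵀA = [9609419025/288694081 -23061145500/288694081; -23061145500/288694081 55347357600/288694081] with trace 384359625/1708249 and determinant 810000/1708249
λ_max, λ_min = (384359625/1708249 ± √147726786603380625/2918114646001)/2 = 225, 3600/1708249
κ = σ_max/σ_min = 15/(60/1307) = 326.7500
perturbation bound = 326.7500·1/579 = 0.5643

0.5643


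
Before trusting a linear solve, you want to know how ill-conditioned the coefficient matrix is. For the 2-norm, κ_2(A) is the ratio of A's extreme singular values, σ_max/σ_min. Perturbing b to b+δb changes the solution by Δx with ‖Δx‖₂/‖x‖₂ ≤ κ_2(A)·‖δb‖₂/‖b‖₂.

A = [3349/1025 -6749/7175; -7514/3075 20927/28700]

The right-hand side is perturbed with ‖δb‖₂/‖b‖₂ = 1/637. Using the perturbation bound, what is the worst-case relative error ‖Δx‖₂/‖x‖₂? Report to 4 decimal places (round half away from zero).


0.3379

M = AᵀA = [31480481/1891125 -42847429/8825250; -42847429/8825250 233344669/164738000]. tr(M)=214246393/11861136, det(M)=83521/11861136
char-poly roots: 289/16 and 289/741321
so κ_2 = √((289/16) / (289/741321)) = 215.2500
worst-case relative error ≤ 215.2500 × 1/637 = 0.3379


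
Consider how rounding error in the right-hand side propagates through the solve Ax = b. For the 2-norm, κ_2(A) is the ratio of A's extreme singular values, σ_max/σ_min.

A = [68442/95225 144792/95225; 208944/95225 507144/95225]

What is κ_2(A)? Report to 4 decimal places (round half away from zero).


form AᵀA = [77347044/14508481 185399280/14508481; 185399280/14508481 445055616/14508481] with trace 3091140/85849 and determinant 20736/85849
solving λ² − 3091140/85849·λ + 20736/85849 = 0 gives λ = 36, 576/85849
κ = σ_max/σ_min = 6/(24/293) = 73.2500

73.2500


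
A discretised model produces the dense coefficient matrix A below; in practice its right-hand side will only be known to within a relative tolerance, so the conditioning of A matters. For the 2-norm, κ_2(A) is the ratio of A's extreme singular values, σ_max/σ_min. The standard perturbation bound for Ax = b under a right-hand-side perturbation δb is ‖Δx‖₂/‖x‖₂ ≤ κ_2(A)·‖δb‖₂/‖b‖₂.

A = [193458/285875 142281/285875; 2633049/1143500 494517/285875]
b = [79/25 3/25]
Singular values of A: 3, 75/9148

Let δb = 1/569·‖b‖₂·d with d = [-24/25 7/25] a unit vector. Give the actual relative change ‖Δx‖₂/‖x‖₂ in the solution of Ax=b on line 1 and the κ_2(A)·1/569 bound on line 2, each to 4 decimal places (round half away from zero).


σ_max = 3, σ_min = 75/9148
condition number: 3 ÷ (75/9148) = 365.9200
bound on ‖Δx‖/‖x‖: κ·ε = 365.9200·1/569 = 0.6431
solve Ax = b  →  x = [219.8187 -292.5360]
‖b‖₂ = 3.1623 and ‖x‖₂ = 365.9202
Δx = A⁻¹·δb where δb = 1/569·3.1623·d; ‖Δx‖ = 0.6779
dividing the unrounded norms, ‖Δx‖/‖x‖ = 0.0019
so the bound overstates the realised error by a factor of ≈ 347.1423 (computed from the unrounded values)

0.0019
0.6431


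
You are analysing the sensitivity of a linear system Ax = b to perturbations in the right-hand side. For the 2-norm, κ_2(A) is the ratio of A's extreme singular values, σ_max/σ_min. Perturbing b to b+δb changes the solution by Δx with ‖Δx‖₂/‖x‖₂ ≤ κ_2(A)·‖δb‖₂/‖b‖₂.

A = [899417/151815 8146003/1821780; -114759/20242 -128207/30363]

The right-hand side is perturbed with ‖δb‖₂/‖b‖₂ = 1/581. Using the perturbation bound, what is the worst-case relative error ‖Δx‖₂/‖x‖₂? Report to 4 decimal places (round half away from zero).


AᵀA = [7370951341/109620900 16584377861/328862700; 16584377861/328862700 149263603249/3946352400]; tr = 16584714061/157854096, det = 70644025/631416384
λ_max, λ_min = (16584714061/157854096 ± √275041589036426935321/24917915623977216)/2 = 1681/16, 42025/39463524
so κ_2 = √((1681/16) / (42025/39463524)) = 314.1000
worst-case relative error ≤ 314.1000 × 1/581 = 0.5406

0.5406


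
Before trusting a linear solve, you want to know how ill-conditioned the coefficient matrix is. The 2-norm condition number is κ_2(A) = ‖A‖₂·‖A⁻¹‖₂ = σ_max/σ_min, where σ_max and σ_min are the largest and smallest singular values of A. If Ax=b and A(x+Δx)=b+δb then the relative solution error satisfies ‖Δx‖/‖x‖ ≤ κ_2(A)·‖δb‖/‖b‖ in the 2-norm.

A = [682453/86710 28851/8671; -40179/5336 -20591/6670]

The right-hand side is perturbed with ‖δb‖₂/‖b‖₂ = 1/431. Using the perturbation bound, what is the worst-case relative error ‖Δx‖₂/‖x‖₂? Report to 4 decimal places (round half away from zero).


M = AᵀA = [16970881009/143041600 70709553/1430416; 70709553/1430416 184176229/8940100]. tr(M)=117856217/846400, det(M)=12117361/21160000
eigenvalues of AᵀA: λ = (tr ± √(tr²−4·det))/2 = 3481/25, 3481/846400
σ_max=√(3481/25)=(59/5), σ_min=√(3481/846400)=(59/920) → κ = 184.0000
κ_2(A)·‖δb‖/‖b‖ = 0.4269

0.4269


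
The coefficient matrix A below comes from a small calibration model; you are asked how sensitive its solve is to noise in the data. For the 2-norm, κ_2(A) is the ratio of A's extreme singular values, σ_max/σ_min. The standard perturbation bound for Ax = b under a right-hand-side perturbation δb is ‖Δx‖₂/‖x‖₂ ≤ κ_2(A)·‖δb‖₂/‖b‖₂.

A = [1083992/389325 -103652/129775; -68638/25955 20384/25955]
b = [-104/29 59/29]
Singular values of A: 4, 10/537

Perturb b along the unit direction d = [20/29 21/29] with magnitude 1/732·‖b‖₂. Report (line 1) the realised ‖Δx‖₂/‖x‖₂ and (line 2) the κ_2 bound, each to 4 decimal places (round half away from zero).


0.0056
0.2934

largest singular value 4, smallest 10/537
condition number: 4 ÷ (10/537) = 214.8000
bound on ‖Δx‖/‖x‖: κ·ε = 214.8000·1/732 = 0.2934
solve Ax = b  →  x = [-15.9960 -51.2720]
2-norm of b is 4.1231; of x, 53.7093
re-solving with b+δb shifts x by Δx of norm 0.3025
dividing the unrounded norms, ‖Δx‖/‖x‖ = 0.0056
so the bound overstates the realised error by a factor of ≈ 52.1057 (computed from the unrounded values)


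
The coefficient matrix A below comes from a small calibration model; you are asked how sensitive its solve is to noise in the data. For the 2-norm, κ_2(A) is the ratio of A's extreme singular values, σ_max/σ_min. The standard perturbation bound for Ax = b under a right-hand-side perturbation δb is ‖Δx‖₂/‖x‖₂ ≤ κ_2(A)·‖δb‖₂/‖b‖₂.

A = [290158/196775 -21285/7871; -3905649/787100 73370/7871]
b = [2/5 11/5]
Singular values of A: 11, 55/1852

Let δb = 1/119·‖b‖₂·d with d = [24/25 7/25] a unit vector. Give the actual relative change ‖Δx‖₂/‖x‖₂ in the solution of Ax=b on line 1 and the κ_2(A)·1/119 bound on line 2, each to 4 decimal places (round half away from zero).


largest singular value 11, smallest 55/1852
condition number: 11 ÷ (55/1852) = 370.4000
worst-case relative error ≤ 370.4000 × 1/119 = 3.1126
solve Ax = b  →  x = [29.6257 16.0064]
‖b‖₂ = 2.2361 and ‖x‖₂ = 33.6732
δb = ε·‖b‖·d = [0.0180 0.0053]; solving A·Δx = δb gives ‖Δx‖ = 0.6327
relative error = 0.0188
so the bound overstates the realised error by a factor of ≈ 165.6503 (computed from the unrounded values)

0.0188
3.1126


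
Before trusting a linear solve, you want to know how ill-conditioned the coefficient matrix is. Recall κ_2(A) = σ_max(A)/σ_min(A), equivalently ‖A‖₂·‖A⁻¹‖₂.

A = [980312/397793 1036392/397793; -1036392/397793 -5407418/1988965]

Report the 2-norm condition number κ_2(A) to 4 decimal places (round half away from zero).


307.4500

form AᵀA = [2419881088/188156089 12704093136/940780445; 12704093136/940780445 66697834564/4703902225] with trace 151242404/5593225 and determinant 43264/5593225
λ_max, λ_min = (151242404/5593225 ± √22873296826553616/31284165900625)/2 = 676/25, 64/223729
κ = σ_max/σ_min = (26/5)/(8/473) = 307.4500


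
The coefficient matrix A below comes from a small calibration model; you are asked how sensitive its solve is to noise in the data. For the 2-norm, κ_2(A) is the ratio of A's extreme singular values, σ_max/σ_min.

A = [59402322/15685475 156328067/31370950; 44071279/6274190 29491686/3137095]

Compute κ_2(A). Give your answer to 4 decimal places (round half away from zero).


M = AᵀA = [216856346897449/3405316622500 72283145710608/851329155625; 72283145710608/851329155625 385517020222201/3405316622500]. tr(M)=12047467342393/68106332450, det(M)=7822518025/21794026384
solving λ² − 12047467342393/68106332450·λ + 7822518025/21794026384 = 0 gives λ = 17689/100, 11055625/5448506596
κ_2(A) = √(λ_max/λ_min) = √((17689/100) / (11055625/5448506596)) = 295.2560

295.2560


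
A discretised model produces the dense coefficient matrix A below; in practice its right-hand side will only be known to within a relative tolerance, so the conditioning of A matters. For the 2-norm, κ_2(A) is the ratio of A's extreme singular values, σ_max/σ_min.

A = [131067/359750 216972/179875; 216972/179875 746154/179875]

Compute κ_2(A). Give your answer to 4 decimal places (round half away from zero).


359.7500

M = AᵀA = [1643887629/1035360500 1408907682/258840125; 1408907682/258840125 4830581124/258840125]. tr(M)=167729697/8282884, det(M)=6561/2070721
λ_max, λ_min = (167729697/8282884 ± √28132381751681025/68606167357456)/2 = 81/4, 324/2070721
κ = σ_max/σ_min = (9/2)/(18/1439) = 359.7500
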